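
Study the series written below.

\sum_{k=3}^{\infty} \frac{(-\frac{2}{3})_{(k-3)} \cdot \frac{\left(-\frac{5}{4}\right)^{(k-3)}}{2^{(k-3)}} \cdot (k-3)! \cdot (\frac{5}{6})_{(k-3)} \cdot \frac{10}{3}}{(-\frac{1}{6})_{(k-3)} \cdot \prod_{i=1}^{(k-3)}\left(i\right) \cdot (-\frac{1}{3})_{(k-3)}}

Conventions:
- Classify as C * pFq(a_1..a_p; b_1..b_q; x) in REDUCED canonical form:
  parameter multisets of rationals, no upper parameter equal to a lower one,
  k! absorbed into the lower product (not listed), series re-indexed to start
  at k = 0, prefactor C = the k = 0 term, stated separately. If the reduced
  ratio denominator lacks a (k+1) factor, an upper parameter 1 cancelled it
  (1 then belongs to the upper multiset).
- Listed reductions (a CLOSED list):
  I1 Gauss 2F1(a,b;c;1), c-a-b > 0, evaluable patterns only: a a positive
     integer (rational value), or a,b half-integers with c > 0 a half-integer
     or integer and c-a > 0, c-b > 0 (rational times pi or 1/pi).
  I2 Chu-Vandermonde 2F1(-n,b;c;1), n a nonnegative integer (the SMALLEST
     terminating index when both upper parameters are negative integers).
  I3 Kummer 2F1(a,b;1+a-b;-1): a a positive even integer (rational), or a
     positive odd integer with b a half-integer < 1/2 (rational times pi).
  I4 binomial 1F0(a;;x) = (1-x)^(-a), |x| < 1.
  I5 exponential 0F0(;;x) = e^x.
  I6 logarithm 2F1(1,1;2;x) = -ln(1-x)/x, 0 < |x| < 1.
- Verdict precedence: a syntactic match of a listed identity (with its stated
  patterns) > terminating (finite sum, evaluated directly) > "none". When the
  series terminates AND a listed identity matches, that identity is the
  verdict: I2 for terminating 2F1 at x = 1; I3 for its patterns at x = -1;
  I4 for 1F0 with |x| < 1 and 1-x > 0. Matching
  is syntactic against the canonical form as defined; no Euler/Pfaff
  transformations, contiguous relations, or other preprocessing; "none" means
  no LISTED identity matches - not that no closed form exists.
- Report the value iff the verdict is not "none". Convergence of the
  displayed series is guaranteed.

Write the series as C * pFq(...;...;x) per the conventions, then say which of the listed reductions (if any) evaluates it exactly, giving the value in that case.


The series (x = -\frac{5}{8}) is 3F2: upper {-\frac{2}{3}, \frac{5}{6}, 1}, lower {-\frac{1}{3}, -\frac{1}{6}}, prefactor \frac{10}{3}. Verdict: none. A 3F2 with upper {-\frac{2}{3}, \frac{5}{6}, 1} fits none of I1-I6 at x = -\frac{5}{8}; the sum runs forever.

First insight: t_0 being \frac{10}{3}, the product of the first k integers (prefactor 10/3) is k!.
Adjacent-term ratio: r(k) = -\frac{5}{8} * (k-\frac{2}{3}) (k+\frac{5}{6}) (k+1) / [(k-\frac{1}{3}) (k-\frac{1}{6}) (k+1)] - rational in k, leading ratio -\frac{5}{8}; with t_0 = \frac{10}{3}, classification follows.


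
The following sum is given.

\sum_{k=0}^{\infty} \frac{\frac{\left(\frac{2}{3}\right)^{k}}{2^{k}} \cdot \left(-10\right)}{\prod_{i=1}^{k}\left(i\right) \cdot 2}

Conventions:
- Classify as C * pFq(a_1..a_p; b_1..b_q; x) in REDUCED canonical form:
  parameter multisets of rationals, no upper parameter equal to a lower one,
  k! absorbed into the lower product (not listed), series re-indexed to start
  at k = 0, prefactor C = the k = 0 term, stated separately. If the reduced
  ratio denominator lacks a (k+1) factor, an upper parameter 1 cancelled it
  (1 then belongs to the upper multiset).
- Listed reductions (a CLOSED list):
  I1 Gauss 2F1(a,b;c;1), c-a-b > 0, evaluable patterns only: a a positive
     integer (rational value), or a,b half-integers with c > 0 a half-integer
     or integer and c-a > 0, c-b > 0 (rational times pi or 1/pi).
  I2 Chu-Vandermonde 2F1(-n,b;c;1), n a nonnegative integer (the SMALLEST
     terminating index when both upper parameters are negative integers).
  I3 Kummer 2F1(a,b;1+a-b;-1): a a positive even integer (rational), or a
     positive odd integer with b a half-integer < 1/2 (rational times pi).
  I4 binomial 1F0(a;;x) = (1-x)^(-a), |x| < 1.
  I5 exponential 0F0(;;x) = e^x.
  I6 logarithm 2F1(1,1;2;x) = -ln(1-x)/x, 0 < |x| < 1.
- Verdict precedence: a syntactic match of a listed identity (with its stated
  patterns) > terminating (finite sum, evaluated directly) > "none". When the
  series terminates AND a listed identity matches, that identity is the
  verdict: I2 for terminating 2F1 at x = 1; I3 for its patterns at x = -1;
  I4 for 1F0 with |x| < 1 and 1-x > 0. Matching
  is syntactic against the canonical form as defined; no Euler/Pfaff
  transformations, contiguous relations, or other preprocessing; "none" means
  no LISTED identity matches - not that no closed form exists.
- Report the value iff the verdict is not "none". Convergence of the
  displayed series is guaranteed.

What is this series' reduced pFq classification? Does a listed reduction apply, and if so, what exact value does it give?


First insight: with t_0 = -5, the product of the first k integers (C = -5) is k!.
Term ratio: r(k) = \frac{1}{3} * 1 / [(k+1)] - rational in k. x = \frac{1}{3}; t_0 = -5; negate the roots.

This is -5 * 0F0(-; -; \frac{1}{3}) in reduced canonical form. Verdict at x = \frac{1}{3}: the I5 exponential reduction matches (the 0F0 exponential series at x = \frac{1}{3}). Exact value: \left(-5\right) \cdot e^{\frac{1}{3}}.


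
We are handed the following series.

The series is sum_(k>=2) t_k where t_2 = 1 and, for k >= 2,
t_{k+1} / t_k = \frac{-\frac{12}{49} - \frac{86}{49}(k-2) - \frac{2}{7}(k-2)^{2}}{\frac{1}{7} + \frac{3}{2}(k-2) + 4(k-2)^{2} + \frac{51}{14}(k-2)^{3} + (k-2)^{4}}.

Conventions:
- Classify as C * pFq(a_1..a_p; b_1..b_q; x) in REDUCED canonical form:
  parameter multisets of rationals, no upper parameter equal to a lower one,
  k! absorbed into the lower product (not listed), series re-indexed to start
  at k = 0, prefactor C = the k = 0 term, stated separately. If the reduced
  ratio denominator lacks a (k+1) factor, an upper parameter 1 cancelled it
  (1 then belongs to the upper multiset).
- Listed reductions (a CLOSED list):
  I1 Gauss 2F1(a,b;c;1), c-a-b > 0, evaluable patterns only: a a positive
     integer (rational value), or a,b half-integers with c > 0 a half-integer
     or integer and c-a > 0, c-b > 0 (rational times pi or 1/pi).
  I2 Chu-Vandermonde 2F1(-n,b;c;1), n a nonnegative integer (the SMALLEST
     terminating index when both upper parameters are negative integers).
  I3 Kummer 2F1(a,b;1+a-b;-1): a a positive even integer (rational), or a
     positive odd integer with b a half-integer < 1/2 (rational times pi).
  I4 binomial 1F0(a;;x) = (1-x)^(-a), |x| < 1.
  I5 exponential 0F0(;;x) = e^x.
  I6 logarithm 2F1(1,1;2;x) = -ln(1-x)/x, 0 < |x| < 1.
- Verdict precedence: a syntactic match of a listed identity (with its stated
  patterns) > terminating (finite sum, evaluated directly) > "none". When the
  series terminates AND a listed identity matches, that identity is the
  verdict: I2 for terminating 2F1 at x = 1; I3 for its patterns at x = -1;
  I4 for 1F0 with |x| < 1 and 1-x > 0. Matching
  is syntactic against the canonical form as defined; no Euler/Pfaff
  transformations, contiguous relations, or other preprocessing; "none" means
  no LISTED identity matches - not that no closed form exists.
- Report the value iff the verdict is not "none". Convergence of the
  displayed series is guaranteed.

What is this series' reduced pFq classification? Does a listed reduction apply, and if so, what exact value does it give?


Key observation: x = -\frac{2}{7} and the parameter 1/7 appears in both the upper and lower lists and cancels.
Consecutive-term ratio: r(k) = -\frac{2}{7} * (k+6) / [(k+\frac{1}{2}) (k+2) (k+1)] - rational in k. x = -\frac{2}{7}; t_0 = 1; negate the roots.

x = -\frac{2}{7} here; the reduced form reads 1F2, upper {6}, lower {\frac{1}{2}, 2}, C = 1. Verdict: no listed reduction: x = -\frac{2}{7} and upper {6} fail every I1-I6 pattern.


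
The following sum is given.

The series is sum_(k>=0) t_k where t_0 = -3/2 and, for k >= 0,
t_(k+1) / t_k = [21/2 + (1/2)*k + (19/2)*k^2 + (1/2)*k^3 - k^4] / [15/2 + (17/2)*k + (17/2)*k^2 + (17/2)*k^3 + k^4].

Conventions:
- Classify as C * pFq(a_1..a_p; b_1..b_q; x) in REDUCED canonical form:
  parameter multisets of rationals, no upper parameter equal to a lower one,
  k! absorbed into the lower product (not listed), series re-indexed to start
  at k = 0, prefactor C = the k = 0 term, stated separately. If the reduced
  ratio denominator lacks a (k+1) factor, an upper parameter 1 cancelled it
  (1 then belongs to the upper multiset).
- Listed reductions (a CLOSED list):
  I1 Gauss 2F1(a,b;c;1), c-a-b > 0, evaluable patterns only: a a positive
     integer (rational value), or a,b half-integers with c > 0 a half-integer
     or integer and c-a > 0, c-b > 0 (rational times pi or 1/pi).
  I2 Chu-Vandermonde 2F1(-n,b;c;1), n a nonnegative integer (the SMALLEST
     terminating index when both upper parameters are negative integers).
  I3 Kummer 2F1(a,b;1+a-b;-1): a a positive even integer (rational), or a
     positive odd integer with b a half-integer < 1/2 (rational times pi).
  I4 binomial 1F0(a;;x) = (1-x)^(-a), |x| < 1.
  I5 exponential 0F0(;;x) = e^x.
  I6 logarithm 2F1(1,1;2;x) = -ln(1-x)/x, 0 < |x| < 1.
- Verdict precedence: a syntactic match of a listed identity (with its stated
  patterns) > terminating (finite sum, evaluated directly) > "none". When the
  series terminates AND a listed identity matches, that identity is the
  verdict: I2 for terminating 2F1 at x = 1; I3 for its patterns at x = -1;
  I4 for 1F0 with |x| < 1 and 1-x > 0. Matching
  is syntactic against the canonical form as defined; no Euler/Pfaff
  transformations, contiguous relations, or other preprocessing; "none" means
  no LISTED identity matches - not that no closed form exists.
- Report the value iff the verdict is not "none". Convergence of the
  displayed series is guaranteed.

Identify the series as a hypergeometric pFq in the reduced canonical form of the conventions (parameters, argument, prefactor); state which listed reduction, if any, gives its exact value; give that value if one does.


The tell: with t_0 = -3/2, roots of the ratio polynomials (prefactor -3/2) are the negated parameters.
Consecutive-term ratio: r(k) = (-1) * (k-7/2) (k+3) / [(k+15/2) (k+1)] - rational; roots negated = parameters, x = (-1), C = -3/2.

The series (x = -1) is 2F1: upper {-7/2, 3}, lower {15/2}, prefactor -3/2. Verdict: Kummer (I3) applies (x = -1; c = 15/2 equals 1+a-b for upper {-7/2, 3}: listed pattern). Hence: (-27027/16384) * pi.


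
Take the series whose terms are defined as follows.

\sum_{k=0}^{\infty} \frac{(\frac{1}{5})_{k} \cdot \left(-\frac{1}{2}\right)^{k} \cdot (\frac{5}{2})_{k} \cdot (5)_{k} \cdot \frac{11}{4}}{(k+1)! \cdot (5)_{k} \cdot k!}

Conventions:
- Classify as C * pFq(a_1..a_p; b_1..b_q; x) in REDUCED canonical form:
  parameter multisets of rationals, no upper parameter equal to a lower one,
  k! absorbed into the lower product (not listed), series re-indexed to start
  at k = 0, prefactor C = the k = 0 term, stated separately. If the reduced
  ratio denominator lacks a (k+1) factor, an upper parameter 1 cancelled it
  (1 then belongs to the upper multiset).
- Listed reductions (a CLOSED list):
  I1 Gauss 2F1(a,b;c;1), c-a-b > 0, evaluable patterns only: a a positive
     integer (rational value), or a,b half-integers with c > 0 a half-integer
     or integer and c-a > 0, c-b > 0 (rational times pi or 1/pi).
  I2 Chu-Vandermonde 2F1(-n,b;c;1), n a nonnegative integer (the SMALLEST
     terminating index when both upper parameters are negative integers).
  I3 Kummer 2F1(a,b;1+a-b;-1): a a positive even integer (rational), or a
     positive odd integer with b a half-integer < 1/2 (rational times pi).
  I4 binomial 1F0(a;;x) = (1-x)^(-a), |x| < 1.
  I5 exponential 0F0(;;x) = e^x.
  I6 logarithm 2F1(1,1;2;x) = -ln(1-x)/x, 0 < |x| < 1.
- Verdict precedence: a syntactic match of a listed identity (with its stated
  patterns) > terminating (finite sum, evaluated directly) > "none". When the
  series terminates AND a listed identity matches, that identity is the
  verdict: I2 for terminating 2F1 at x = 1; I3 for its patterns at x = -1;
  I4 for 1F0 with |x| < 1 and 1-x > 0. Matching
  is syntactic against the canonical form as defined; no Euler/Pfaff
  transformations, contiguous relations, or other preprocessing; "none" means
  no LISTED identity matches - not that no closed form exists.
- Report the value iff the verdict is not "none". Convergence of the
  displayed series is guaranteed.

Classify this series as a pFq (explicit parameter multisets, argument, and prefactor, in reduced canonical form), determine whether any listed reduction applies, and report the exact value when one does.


Canonical form: C = \frac{11}{4} times 2F1 with upper {\frac{1}{5}, \frac{5}{2}}, lower {2}, x = -\frac{1}{2}. Verdict: none. Every listed pattern misses the 2F1 form at -\frac{1}{2}, upper {\frac{1}{5}, \frac{5}{2}}.

First insight: t_0 = \frac{11}{4} here, and the parameter 5 appears in both the upper and lower lists and cancels.
Term ratio: r(k) = -\frac{1}{2} * (k+\frac{1}{5}) (k+\frac{5}{2}) / [(k+2) (k+1)] - rational; roots negated = parameters, x = -\frac{1}{2}, C = \frac{11}{4}.


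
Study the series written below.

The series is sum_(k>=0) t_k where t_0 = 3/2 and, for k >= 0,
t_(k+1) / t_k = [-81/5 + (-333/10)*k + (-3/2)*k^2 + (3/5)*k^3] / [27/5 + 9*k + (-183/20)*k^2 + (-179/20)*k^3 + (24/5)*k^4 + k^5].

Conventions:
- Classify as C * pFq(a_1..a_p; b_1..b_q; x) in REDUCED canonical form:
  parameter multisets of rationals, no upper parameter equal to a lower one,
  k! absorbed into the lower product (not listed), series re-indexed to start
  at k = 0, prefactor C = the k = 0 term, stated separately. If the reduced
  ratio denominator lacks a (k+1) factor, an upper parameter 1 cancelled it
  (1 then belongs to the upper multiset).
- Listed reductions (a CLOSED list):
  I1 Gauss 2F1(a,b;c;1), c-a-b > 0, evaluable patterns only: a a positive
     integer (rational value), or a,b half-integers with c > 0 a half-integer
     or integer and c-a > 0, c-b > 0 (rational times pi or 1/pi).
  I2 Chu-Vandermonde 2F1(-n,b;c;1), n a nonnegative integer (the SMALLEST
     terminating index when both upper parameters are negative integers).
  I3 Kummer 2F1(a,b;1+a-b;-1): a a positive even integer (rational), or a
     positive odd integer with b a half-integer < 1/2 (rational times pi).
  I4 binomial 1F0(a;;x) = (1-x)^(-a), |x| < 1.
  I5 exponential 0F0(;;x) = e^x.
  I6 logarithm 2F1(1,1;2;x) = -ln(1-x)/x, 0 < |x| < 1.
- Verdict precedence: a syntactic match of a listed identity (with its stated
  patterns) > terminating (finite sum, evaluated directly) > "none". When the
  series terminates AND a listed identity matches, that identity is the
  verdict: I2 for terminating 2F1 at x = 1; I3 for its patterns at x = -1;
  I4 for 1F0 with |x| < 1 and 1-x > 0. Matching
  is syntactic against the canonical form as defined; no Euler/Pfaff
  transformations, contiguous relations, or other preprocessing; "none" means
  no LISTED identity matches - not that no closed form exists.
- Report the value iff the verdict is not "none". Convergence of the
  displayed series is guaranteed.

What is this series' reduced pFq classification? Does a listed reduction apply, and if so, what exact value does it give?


Prefactor 3/2, argument 3/5: 1F2 with upper {-9} over lower {-3/2, -6/5}. Verdict: terminating - upper -9 stops the sum at k = 9; the 10 terms are added exactly. Value: -7382906211/46881835.

Structural cue: with t_0 = 3/2, cancel k + 1/2 from the displayed ratio first; then C = 3/2.
Adjacent-term ratio: r(k) = (3/5) * (k-9) / [(k-3/2) (k-6/5) (k+1)] - poly over poly, x = (3/5) from leading terms; C = 3/2 at k = 0.


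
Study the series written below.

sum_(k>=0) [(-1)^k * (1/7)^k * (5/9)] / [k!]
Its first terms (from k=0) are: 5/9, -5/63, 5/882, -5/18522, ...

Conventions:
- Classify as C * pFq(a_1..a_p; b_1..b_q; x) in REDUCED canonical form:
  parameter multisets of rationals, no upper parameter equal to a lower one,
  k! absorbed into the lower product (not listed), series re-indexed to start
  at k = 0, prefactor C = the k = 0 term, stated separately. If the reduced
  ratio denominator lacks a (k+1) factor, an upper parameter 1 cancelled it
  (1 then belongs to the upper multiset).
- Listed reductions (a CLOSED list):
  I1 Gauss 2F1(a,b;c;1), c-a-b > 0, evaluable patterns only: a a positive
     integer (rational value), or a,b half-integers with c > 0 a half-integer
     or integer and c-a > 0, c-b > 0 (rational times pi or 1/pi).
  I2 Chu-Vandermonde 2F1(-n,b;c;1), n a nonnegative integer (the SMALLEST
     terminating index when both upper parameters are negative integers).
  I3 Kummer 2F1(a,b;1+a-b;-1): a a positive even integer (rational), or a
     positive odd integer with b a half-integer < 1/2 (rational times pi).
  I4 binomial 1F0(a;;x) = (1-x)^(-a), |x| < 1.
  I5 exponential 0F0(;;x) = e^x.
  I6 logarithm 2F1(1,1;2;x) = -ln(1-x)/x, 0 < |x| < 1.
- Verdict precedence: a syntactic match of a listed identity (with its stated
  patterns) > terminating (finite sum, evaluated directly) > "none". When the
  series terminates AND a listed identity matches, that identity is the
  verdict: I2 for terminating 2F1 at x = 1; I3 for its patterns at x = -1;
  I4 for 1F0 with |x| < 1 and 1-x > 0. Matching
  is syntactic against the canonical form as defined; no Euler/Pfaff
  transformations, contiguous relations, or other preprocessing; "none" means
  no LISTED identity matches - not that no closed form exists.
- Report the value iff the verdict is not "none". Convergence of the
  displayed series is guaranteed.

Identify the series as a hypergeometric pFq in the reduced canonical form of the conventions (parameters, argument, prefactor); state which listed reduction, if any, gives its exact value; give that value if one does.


Classification (C = 5/9): 0F0 with upper {-}, lower {-}, argument x = -1/7. Verdict: this is exponential (I5) (the 0F0 exponential series at x = -1/7). Sum: (5/9) * e^(-1/7).

Key step: with t_0 = 5/9, the (-1)^k factor (C = 5/9, x = -1/7) folds into the argument's sign.
Consecutive-term ratio: r(k) = (-1/7) * 1 / [(k+1)] - rational in k, leading ratio (-1/7); with t_0 = 5/9, classification follows.


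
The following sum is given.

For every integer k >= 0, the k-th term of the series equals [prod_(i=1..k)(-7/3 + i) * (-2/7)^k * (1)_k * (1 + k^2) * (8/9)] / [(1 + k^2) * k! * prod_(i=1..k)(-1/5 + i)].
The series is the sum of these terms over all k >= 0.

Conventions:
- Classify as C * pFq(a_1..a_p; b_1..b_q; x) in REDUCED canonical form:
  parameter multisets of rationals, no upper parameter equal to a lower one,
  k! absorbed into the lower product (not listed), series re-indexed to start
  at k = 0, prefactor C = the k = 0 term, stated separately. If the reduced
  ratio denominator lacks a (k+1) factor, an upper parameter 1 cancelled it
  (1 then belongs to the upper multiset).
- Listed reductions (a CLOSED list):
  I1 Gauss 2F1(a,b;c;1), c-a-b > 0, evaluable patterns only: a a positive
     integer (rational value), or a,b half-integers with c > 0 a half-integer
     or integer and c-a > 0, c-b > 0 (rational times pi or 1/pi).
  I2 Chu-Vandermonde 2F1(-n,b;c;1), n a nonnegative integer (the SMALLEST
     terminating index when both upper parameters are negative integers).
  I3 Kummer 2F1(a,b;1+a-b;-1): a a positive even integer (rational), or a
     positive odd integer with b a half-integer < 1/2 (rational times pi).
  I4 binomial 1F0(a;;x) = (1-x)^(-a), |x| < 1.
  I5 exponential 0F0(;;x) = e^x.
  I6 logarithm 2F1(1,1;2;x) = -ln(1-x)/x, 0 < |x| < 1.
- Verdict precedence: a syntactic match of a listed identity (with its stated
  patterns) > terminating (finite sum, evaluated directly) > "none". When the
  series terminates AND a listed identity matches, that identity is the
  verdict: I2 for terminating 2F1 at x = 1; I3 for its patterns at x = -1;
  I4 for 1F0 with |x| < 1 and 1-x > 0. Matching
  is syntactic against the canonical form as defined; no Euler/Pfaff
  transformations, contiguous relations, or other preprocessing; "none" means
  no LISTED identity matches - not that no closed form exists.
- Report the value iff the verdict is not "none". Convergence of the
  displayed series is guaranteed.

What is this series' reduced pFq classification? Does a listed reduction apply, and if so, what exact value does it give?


Classification (C = 8/9): 2F1 with upper {-4/3, 1}, lower {4/5}, argument x = -2/7. Verdict: none - this 2F1 at x = -2/7 matches no listed pattern, and upper {-4/3, 1} holds no stopper.

First insight: t_0 being 8/9, the lower running product (prefactor 8/9) is a rising factorial.
Step ratio: r(k) = (-2/7) * (k-4/3) (k+1) / [(k+4/5) (k+1)] - poly over poly, x = (-2/7) from leading terms; C = 8/9 at k = 0.


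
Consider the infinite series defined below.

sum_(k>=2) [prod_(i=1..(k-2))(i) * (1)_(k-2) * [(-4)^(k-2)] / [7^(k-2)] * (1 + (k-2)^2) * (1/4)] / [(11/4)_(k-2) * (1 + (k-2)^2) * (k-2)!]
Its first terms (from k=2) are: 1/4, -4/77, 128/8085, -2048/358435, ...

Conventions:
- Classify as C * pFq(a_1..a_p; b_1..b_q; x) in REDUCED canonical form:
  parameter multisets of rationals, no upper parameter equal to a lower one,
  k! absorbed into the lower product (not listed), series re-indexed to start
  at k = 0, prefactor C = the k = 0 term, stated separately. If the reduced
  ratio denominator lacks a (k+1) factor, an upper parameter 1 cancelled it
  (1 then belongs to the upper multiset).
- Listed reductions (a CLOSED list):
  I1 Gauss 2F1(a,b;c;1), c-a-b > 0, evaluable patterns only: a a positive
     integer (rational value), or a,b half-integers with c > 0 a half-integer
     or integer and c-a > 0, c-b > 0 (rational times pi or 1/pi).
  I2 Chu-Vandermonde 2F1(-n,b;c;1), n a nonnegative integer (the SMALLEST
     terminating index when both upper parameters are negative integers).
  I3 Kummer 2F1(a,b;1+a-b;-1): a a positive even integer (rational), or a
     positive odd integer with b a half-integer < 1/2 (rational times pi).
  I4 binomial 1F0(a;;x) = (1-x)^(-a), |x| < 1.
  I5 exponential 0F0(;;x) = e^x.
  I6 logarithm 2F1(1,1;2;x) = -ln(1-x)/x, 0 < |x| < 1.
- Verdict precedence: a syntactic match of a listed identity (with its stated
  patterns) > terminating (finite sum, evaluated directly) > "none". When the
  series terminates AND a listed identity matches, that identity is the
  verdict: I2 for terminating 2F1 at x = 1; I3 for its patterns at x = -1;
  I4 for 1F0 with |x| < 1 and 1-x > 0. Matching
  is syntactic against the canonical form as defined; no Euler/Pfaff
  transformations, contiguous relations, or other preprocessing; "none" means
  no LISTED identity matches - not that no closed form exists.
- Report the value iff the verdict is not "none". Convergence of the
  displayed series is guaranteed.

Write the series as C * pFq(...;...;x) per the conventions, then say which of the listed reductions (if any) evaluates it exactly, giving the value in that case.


Prefactor 1/4, argument -4/7: 2F1 with upper {1, 1} over lower {11/4}. Verdict: none here - no I1-I6 shape fits x = -4/7 with lower {11/4}.

Key observation: with t_0 = 1/4, the two geometric factors (C = 1/4, x = -4/7) combine into one argument.
Step ratio: r(k) = (-4/7) * (k+1) (k+1) / [(k+11/4) (k+1)] - rational in k. x = (-4/7); t_0 = 1/4; negate the roots.


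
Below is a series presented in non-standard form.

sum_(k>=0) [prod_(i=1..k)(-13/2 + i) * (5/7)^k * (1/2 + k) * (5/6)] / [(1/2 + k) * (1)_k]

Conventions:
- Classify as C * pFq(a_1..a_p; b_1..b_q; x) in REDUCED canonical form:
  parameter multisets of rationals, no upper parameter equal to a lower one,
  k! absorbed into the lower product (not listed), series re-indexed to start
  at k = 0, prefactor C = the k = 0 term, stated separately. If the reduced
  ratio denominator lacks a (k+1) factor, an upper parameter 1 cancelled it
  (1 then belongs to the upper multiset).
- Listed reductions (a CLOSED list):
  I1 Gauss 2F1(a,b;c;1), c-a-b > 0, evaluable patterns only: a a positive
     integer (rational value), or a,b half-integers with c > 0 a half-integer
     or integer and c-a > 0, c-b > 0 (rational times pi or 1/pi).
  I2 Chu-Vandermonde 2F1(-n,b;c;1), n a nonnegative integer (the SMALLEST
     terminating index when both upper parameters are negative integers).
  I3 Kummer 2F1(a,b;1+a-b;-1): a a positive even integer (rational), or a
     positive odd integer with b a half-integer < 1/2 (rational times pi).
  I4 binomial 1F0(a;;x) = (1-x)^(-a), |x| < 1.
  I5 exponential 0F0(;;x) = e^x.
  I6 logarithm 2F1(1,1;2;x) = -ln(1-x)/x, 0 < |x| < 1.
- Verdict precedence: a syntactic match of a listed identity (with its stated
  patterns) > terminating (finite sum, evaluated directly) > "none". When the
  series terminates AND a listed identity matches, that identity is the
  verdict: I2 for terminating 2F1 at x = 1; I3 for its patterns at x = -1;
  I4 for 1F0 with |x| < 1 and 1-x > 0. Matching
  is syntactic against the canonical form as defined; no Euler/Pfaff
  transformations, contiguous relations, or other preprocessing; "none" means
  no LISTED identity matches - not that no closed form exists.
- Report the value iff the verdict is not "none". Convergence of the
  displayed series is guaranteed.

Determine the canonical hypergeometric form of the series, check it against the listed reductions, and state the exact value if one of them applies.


The tell: with t_0 = 5/6, the factor k + 1/2 cancels (top and bottom), leaving C = 5/6.
Ratio: r(k) = (5/7) * (k-11/2) / [(k+1)] - poly over poly, x = (5/7) from leading terms; C = 5/6 at k = 0.

The series (x = 5/7) is 1F0: upper {-11/2}, lower {-}, prefactor 5/6. Verdict: the I4 binomial reduction fires (the 1F0 binomial series: exponent 11/2, x = 5/7). Exact value: (5/6) * (2/7)^(11/2).


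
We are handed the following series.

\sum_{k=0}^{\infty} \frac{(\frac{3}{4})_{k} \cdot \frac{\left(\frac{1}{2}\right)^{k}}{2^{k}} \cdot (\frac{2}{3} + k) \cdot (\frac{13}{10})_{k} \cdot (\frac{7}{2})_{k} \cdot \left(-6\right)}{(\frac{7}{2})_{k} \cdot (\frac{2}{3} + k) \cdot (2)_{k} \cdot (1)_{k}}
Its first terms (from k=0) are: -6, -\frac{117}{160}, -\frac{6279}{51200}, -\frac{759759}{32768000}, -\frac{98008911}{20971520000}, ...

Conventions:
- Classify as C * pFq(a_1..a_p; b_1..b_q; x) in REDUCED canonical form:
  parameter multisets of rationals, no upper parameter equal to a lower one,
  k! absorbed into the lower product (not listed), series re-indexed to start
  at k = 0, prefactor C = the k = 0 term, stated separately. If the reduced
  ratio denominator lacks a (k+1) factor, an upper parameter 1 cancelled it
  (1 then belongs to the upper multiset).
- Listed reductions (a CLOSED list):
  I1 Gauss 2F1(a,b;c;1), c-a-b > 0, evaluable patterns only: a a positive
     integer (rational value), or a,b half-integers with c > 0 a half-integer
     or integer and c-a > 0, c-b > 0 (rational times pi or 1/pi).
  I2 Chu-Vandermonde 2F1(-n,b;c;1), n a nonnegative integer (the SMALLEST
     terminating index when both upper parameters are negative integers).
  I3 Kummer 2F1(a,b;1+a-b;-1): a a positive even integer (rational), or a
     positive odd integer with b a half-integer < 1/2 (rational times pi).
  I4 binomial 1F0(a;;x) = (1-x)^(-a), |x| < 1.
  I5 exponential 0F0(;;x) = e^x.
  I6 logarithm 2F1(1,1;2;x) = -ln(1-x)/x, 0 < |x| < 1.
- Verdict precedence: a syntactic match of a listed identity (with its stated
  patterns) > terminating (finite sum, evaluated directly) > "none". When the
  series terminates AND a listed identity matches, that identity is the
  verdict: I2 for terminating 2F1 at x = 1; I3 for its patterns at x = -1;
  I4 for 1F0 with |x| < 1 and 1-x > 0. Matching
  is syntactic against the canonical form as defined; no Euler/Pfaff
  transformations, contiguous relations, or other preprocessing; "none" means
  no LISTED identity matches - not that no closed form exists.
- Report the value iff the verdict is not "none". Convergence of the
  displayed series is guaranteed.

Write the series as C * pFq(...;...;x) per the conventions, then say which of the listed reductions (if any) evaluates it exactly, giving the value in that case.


First insight: t_0 = -6 here, and the factor k + 2/3 cancels (top and bottom), leaving C = -6, x = 1/4.
Term ratio: r(k) = \frac{1}{4} * (k+\frac{3}{4}) (k+\frac{13}{10}) / [(k+2) (k+1)] ; factor over Q: parameters, x = \frac{1}{4}, and C = -6.

The series (x = \frac{1}{4}) is 2F1: upper {\frac{3}{4}, \frac{13}{10}}, lower {2}, prefactor -6. Verdict: none. A 2F1 with upper {\frac{3}{4}, \frac{13}{10}} fits none of I1-I6 at x = \frac{1}{4}; the sum runs forever.


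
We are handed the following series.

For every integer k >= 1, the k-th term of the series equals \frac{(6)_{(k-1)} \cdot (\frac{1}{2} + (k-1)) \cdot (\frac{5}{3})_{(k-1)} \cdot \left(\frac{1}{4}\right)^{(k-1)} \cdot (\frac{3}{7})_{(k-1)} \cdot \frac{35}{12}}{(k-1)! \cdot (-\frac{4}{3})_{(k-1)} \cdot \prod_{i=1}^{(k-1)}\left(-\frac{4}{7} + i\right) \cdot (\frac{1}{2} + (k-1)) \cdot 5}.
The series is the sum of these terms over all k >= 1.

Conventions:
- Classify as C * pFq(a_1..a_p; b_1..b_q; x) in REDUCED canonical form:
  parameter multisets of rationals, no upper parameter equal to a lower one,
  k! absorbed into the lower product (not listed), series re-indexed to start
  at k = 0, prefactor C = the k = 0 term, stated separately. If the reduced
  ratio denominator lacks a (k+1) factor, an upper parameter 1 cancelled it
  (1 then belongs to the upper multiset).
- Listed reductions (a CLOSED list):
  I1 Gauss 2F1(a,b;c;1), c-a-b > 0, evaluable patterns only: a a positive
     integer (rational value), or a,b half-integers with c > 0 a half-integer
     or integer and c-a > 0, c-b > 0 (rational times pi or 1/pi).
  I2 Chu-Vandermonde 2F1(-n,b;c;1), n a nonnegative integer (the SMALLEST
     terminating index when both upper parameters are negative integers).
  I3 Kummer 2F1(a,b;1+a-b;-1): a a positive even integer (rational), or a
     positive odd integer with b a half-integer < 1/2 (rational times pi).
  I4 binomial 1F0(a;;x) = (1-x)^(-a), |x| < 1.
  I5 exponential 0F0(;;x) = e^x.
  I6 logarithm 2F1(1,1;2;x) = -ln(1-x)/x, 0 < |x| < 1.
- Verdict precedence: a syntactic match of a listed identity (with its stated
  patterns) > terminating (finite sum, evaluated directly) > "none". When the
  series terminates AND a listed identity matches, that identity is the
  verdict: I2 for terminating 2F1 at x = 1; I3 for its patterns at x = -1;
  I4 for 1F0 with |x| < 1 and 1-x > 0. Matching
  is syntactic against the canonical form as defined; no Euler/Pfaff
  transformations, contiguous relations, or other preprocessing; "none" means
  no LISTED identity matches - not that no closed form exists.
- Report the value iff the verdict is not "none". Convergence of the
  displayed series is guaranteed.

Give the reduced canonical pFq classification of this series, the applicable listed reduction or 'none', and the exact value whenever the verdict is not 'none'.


Prefactor \frac{7}{12}, argument \frac{1}{4}: 2F1 with upper {\frac{5}{3}, 6} over lower {-\frac{4}{3}}. Verdict: none. No listed pattern accepts 2F1(\frac{5}{3}, 6; -\frac{4}{3}; \frac{1}{4}).

First insight: t_0 = \frac{7}{12} here, and the constant factors (prefactor 7/12) combine into one prefactor.
Ratio: r(k) = \frac{1}{4} * (k+\frac{5}{3}) (k+6) / [(k-\frac{4}{3}) (k+1)] - rational; roots negated = parameters, x = \frac{1}{4}, C = \frac{7}{12}.


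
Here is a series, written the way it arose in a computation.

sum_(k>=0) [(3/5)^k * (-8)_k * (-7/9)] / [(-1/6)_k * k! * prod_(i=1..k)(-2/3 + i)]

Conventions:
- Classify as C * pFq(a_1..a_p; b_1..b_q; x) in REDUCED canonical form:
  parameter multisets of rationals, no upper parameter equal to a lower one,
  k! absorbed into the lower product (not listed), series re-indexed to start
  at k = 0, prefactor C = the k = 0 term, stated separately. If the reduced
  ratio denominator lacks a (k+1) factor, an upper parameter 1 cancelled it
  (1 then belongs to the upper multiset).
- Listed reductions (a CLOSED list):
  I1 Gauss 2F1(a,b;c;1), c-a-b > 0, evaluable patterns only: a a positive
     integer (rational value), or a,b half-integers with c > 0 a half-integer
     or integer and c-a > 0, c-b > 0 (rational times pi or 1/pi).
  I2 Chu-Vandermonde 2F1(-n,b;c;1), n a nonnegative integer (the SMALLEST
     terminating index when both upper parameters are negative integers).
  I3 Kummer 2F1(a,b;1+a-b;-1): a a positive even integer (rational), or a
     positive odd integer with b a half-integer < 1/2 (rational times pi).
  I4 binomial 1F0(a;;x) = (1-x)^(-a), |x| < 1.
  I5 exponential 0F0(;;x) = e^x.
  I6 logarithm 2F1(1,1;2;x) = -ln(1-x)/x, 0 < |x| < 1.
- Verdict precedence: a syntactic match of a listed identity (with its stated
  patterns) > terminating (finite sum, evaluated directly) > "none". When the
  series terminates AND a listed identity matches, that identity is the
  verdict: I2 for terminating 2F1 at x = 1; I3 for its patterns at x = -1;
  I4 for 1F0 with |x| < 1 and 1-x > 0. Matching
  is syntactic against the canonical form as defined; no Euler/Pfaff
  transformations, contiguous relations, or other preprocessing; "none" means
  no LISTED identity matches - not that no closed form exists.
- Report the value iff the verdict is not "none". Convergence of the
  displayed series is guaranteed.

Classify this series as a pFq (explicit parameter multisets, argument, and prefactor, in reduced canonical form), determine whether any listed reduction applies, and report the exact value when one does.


x = 3/5 here; the reduced form reads 1F2, upper {-8}, lower {-1/6, 1/3}, C = -7/9. Verdict: terminating at k = 8: the factor (-8)_k kills every later term; summing the 9 survivors is exact. Sum: 1117715921442916205986/42741674512646484375.

Structural cue: from the first term -7/9: the lower running product (C = -7/9, x = 3/5) is a rising factorial.
Term ratio: r(k) = (3/5) * (k-8) / [(k-1/6) (k+1/3) (k+1)] ; factor over Q: parameters, x = (3/5), and C = -7/9.


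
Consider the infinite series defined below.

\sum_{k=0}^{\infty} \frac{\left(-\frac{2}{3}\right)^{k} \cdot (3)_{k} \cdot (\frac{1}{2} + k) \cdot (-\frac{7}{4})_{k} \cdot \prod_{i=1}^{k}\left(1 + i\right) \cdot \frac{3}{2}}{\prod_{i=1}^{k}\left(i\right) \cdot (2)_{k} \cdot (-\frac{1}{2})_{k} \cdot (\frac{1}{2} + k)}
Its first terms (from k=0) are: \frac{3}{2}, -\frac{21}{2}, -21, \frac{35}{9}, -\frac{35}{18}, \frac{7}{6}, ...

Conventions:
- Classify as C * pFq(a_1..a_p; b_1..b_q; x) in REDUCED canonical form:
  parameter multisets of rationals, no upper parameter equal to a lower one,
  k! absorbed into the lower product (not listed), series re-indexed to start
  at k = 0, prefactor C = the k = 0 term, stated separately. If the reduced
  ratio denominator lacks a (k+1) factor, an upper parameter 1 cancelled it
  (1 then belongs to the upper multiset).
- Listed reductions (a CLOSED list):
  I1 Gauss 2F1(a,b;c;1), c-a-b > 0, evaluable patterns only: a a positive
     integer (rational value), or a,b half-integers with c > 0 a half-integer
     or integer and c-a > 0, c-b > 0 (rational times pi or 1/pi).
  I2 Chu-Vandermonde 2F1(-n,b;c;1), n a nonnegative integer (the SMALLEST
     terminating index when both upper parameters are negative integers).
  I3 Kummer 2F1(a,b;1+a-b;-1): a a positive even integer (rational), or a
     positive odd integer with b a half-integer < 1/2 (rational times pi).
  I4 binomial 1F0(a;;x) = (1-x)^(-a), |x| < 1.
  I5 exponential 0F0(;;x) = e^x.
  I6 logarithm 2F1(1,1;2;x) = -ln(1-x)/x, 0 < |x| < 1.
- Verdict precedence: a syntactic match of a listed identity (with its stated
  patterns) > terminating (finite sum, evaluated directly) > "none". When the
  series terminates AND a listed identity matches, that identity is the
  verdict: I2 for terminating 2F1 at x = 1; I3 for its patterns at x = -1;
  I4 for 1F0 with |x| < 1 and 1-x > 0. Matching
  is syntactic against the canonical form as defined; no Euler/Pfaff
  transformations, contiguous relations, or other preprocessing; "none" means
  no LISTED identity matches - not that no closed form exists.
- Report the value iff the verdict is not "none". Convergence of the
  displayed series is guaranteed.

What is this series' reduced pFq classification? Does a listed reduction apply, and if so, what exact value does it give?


At argument -\frac{2}{3}: a 2F1 with upper {-\frac{7}{4}, 3}, lower {-\frac{1}{2}}, scaled by C = \frac{3}{2}. Verdict: none. Every listed pattern misses the 2F1 form at -\frac{2}{3}, upper {-\frac{7}{4}, 3}.

Key step: t_0 = \frac{3}{2} here, and the running product (prefactor 3/2) telescopes to a rising factorial.
Term ratio: r(k) = -\frac{2}{3} * (k-\frac{7}{4}) (k+3) / [(k-\frac{1}{2}) (k+1)] ; factor over Q: parameters, x = -\frac{2}{3}, and C = \frac{3}{2}.


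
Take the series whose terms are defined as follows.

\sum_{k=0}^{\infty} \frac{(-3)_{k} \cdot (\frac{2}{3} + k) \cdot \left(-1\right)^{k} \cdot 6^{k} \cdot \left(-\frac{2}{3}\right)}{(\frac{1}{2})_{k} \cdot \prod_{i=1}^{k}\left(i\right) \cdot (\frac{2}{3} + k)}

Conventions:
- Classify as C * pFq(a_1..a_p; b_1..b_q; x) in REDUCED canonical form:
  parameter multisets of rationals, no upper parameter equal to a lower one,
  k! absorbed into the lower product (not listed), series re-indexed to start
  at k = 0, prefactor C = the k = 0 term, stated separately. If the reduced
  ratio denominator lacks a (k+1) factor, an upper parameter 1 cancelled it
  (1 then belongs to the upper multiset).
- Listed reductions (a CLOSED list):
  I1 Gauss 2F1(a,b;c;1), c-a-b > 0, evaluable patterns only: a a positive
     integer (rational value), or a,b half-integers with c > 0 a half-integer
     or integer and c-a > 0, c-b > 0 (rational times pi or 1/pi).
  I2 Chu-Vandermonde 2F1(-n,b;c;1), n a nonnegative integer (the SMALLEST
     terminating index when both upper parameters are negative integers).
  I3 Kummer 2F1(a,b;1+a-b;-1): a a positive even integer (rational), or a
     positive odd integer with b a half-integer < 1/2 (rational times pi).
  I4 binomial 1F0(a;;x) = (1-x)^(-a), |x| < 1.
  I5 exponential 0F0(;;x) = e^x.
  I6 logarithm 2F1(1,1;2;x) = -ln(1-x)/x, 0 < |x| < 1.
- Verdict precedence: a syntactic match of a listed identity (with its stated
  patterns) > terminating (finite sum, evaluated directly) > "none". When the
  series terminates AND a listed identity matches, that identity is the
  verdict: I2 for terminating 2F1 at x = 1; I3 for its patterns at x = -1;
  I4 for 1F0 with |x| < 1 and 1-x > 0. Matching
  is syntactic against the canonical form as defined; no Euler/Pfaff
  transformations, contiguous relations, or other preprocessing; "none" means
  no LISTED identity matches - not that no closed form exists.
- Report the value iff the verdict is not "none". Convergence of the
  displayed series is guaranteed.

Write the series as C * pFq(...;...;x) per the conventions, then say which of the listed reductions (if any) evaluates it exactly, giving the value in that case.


x = -6 here; the reduced form reads 1F1, upper {-3}, lower {\frac{1}{2}}, C = -\frac{2}{3}. Verdict: terminating. With -3 upstairs the series is a 4-term polynomial sum; evaluated term by term. Hence: -\frac{2962}{15}.

First insight: t_0 being -\frac{2}{3}, the (-1)^k factor (C = -2/3) folds into the argument's sign.
Ratio: r(k) = -6 * (k-3) / [(k+\frac{1}{2}) (k+1)] - poly over poly, x = -6 from leading terms; C = -\frac{2}{3} at k = 0.


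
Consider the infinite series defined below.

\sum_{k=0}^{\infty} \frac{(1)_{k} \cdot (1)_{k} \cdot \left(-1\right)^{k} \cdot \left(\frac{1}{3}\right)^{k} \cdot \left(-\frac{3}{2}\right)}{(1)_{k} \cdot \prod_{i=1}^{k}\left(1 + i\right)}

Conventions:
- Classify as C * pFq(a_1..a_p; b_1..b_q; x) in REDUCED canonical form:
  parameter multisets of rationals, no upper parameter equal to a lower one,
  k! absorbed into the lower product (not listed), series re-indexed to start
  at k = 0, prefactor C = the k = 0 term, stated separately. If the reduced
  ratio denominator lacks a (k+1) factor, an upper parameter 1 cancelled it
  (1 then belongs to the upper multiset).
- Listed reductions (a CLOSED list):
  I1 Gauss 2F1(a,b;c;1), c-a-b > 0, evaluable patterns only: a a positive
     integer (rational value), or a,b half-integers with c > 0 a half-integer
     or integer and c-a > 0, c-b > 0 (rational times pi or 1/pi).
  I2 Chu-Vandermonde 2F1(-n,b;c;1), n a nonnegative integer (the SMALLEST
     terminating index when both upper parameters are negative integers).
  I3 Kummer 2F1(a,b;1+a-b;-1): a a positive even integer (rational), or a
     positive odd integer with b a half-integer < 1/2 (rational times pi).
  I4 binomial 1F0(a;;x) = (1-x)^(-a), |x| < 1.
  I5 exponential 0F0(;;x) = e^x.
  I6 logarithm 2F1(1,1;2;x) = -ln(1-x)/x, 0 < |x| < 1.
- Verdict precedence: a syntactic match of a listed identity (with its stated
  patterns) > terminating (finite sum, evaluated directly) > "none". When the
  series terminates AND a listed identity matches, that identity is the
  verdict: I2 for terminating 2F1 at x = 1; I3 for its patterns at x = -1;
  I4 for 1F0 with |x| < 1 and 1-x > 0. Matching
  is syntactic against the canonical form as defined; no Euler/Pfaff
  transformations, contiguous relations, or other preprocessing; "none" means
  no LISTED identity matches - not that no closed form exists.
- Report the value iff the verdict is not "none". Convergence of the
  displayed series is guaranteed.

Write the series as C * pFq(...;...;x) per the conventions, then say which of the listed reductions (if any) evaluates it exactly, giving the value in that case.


The series (x = -\frac{1}{3}) is 2F1: upper {1, 1}, lower {2}, prefactor -\frac{3}{2}. Verdict at x = -\frac{1}{3}: logarithm (I6) matches (the logarithm: parameters (1,1;2), x = -\frac{1}{3}). Exact value: \left(-\frac{9}{2}\right) \cdot \ln\left(\frac{4}{3}\right).

Key step: from the first term -\frac{3}{2}: the (-1)^k factor (C = -3/2, x = -1/3) folds into the argument's sign.
Consecutive-term ratio: r(k) = -\frac{1}{3} * (k+1) (k+1) / [(k+2) (k+1)] - rational in k, leading ratio -\frac{1}{3}; with t_0 = -\frac{3}{2}, classification follows.
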